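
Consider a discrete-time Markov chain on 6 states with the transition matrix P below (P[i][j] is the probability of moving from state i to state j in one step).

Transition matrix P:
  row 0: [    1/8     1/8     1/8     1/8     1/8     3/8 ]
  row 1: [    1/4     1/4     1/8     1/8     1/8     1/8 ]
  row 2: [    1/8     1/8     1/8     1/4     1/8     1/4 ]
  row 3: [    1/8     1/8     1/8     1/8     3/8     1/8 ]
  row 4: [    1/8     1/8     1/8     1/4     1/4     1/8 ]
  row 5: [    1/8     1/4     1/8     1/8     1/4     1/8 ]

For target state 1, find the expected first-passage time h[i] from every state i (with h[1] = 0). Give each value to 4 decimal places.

First-step conditioning: h[1] = 0; for i ≠ 1, h[i] = 1 + Σ_k P[i][k]·h[k].
  h[0] = 1 + 1/8·h[0] + 1/8·h[2] + 1/8·h[3] + 1/8·h[4] + 3/8·h[5]
  h[2] = 1 + 1/8·h[0] + 1/8·h[2] + 1/4·h[3] + 1/8·h[4] + 1/4·h[5]
  h[3] = 1 + 1/8·h[0] + 1/8·h[2] + 1/8·h[3] + 3/8·h[4] + 1/8·h[5]
  h[4] = 1 + 1/8·h[0] + 1/8·h[2] + 1/4·h[3] + 1/4·h[4] + 1/8·h[5]
  h[5] = 1 + 1/8·h[0] + 1/8·h[2] + 1/8·h[3] + 1/4·h[4] + 1/8·h[5]
Solving the 5×5 linear system over states ≠ 1 gives exactly h = [496/75, 0, 168/25, 512/75, 512/75, 448/75] (h[1] = 0 is the target).

h = [6.6133, 0.0000, 6.7200, 6.8267, 6.8267, 5.9733]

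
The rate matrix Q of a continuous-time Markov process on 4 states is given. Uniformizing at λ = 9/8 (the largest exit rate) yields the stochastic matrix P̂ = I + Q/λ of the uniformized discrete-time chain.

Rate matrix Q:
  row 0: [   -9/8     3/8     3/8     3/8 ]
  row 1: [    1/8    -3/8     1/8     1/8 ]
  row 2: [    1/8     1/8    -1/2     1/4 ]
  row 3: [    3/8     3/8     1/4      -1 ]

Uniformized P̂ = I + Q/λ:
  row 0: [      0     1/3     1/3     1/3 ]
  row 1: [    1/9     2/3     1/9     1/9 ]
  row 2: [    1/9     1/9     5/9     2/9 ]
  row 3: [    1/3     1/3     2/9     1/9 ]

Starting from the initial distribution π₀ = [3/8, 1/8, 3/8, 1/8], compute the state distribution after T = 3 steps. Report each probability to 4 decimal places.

t=0: π = [0.3750, 0.1250, 0.3750, 0.1250]
t=1: π = [0.0972, 0.2917, 0.3750, 0.2361]
t=2: π = [0.1528, 0.3472, 0.3256, 0.1744]
t=3: π = [0.1329, 0.3767, 0.3092, 0.1812]

π = [0.1329, 0.3767, 0.3092, 0.1812]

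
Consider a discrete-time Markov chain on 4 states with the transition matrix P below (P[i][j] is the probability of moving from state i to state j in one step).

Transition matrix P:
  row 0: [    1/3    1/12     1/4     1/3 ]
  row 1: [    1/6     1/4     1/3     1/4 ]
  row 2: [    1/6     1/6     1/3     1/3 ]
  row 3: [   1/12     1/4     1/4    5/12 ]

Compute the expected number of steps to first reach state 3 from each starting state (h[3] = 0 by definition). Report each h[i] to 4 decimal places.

First-step conditioning: h[3] = 0; for i ≠ 3, h[i] = 1 + Σ_k P[i][k]·h[k].
  h[0] = 1 + 1/3·h[0] + 1/12·h[1] + 1/4·h[2]
  h[1] = 1 + 1/6·h[0] + 1/4·h[1] + 1/3·h[2]
  h[2] = 1 + 1/6·h[0] + 1/6·h[1] + 1/3·h[2]
Solving the 3×3 linear system over states ≠ 3 gives exactly h = [654/211, 720/211, 660/211, 0] (h[3] = 0 is the target).

h = [3.0995, 3.4123, 3.1280, 0.0000]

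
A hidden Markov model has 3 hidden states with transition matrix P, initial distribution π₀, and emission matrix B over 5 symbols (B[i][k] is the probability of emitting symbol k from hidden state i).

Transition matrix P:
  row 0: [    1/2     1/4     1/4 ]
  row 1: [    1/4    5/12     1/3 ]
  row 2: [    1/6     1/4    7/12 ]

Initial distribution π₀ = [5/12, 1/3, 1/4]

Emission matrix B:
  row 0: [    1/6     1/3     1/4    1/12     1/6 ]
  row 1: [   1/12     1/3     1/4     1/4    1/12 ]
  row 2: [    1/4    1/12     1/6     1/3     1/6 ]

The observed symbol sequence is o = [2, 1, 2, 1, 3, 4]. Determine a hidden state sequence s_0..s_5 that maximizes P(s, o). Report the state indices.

path = [0, 0, 0, 0, 2, 2]

t=0: δ = [1.042e-01, 8.333e-02, 4.167e-02]  (obs o_0=2)
t=1: δ = [1.736e-02, 1.157e-02, 2.315e-03]  ψ = [0, 1, 1]  (obs o_1=1)
t=2: δ = [2.170e-03, 1.206e-03, 7.234e-04]  ψ = [0, 1, 0]  (obs o_2=2)
t=3: δ = [3.617e-04, 1.808e-04, 4.521e-05]  ψ = [0, 0, 0]  (obs o_3=1)
t=4: δ = [1.507e-05, 2.261e-05, 3.014e-05]  ψ = [0, 0, 0]  (obs o_4=3)
t=5: δ = [1.256e-06, 7.849e-07, 2.930e-06]  ψ = [0, 1, 2]  (obs o_5=4)
backtrack: best end state = 2; path = [0, 0, 0, 0, 2, 2]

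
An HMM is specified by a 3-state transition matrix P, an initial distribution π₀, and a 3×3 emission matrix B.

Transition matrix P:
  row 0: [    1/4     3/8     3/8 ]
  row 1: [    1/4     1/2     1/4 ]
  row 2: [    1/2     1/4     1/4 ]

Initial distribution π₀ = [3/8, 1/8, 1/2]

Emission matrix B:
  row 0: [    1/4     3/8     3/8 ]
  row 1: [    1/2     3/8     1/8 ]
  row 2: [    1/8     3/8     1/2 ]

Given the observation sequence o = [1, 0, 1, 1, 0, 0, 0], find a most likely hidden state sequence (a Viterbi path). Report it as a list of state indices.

path = [0, 1, 1, 1, 1, 1, 1]

t=0: δ = [1.406e-01, 4.688e-02, 1.875e-01]  (obs o_0=1)
t=1: δ = [2.344e-02, 2.637e-02, 6.592e-03]  ψ = [2, 0, 0]  (obs o_1=0)
t=2: δ = [2.472e-03, 4.944e-03, 3.296e-03]  ψ = [1, 1, 0]  (obs o_2=1)
t=3: δ = [6.180e-04, 9.270e-04, 4.635e-04]  ψ = [2, 1, 1]  (obs o_3=1)
t=4: δ = [5.794e-05, 2.317e-04, 2.897e-05]  ψ = [1, 1, 0]  (obs o_4=0)
t=5: δ = [1.448e-05, 5.794e-05, 7.242e-06]  ψ = [1, 1, 1]  (obs o_5=0)
t=6: δ = [3.621e-06, 1.448e-05, 1.810e-06]  ψ = [1, 1, 1]  (obs o_6=0)
backtrack: best end state = 1; path = [0, 1, 1, 1, 1, 1, 1]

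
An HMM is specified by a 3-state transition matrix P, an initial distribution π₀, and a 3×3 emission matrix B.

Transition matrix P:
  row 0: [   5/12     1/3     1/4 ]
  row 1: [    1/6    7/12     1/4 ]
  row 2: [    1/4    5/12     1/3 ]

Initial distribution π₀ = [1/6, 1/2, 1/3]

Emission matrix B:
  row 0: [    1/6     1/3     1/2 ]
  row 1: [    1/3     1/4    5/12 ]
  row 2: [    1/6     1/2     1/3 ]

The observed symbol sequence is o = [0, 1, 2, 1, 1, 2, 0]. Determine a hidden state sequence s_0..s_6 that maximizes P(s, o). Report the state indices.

t=0: δ = [2.778e-02, 1.667e-01, 5.556e-02]  (obs o_0=0)
t=1: δ = [9.259e-03, 2.431e-02, 2.083e-02]  ψ = [1, 1, 1]  (obs o_1=1)
t=2: δ = [2.604e-03, 5.908e-03, 2.315e-03]  ψ = [2, 1, 2]  (obs o_2=2)
t=3: δ = [3.617e-04, 8.615e-04, 7.385e-04]  ψ = [0, 1, 1]  (obs o_3=1)
t=4: δ = [6.154e-05, 1.256e-04, 1.231e-04]  ψ = [2, 1, 2]  (obs o_4=1)
t=5: δ = [1.538e-05, 3.054e-05, 1.368e-05]  ψ = [2, 1, 2]  (obs o_5=2)
t=6: δ = [1.068e-06, 5.938e-06, 1.272e-06]  ψ = [0, 1, 1]  (obs o_6=0)
backtrack: best end state = 1; path = [1, 1, 1, 1, 1, 1, 1]

path = [1, 1, 1, 1, 1, 1, 1]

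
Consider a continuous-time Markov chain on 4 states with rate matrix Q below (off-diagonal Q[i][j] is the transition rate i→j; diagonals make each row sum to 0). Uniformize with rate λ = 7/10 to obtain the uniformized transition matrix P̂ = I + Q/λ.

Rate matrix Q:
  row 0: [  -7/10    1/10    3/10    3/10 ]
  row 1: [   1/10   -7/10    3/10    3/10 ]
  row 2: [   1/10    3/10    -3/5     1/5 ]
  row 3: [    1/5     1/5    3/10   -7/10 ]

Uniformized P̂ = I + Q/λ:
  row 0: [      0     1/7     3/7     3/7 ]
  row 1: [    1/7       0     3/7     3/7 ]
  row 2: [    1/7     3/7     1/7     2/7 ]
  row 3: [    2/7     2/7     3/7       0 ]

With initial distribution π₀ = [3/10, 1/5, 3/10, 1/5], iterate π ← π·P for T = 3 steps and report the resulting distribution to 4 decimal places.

π = [0.1548, 0.2373, 0.3341, 0.2738]

t=0: π = [0.3000, 0.2000, 0.3000, 0.2000]
t=1: π = [0.1286, 0.2286, 0.3429, 0.3000]
t=2: π = [0.1673, 0.2510, 0.3306, 0.2510]
t=3: π = [0.1548, 0.2373, 0.3341, 0.2738]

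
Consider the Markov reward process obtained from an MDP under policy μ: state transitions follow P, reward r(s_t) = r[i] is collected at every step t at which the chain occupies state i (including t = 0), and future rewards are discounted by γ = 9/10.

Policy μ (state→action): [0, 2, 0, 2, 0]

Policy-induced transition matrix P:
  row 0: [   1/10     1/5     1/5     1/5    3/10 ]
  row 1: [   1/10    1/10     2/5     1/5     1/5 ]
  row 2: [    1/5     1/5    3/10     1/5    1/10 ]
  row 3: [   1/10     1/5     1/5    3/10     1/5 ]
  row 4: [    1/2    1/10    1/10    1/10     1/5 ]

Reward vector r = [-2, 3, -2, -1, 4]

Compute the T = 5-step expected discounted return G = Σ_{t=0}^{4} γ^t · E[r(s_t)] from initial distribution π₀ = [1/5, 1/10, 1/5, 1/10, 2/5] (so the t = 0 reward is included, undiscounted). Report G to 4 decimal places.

t=0: π = [0.2000, 0.1000, 0.2000, 0.1000, 0.4000], E[r] = 1.0000, γ^t·E[r] = 1.000000, running G = 1.000000
t=1: π = [0.2800, 0.1500, 0.2000, 0.1700, 0.2000], E[r] = 0.1200, γ^t·E[r] = 0.108000, running G = 1.108000
t=2: π = [0.2000, 0.1650, 0.2300, 0.1970, 0.2080], E[r] = 0.2700, γ^t·E[r] = 0.218700, running G = 1.326700
t=3: π = [0.2062, 0.1627, 0.2352, 0.1989, 0.1970], E[r] = 0.1944, γ^t·E[r] = 0.141718, running G = 1.468418
t=4: π = [0.2023, 0.1640, 0.2364, 0.2002, 0.1971], E[r] = 0.2029, γ^t·E[r] = 0.133149, running G = 1.601567

G = 1.6016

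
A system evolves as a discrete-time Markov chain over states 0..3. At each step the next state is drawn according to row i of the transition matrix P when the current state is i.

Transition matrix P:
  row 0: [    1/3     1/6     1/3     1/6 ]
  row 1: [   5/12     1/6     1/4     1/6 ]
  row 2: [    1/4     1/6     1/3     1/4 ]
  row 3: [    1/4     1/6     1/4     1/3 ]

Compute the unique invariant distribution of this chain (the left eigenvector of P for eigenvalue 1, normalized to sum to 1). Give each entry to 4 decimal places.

Balance equations π_j = Σ_i π_i·P[i][j]:
  π_0 = 1/3·π_0 + 5/12·π_1 + 1/4·π_2 + 1/4·π_3
  π_1 = 1/6·π_0 + 1/6·π_1 + 1/6·π_2 + 1/6·π_3
  π_2 = 1/3·π_0 + 1/4·π_1 + 1/3·π_2 + 1/4·π_3
  normalize: π_0 + π_1 + π_2 + π_3 = 1
Solving the linear system gives exactly π = [10/33, 1/6, 109/363, 167/726].

π = [0.3030, 0.1667, 0.3003, 0.2300]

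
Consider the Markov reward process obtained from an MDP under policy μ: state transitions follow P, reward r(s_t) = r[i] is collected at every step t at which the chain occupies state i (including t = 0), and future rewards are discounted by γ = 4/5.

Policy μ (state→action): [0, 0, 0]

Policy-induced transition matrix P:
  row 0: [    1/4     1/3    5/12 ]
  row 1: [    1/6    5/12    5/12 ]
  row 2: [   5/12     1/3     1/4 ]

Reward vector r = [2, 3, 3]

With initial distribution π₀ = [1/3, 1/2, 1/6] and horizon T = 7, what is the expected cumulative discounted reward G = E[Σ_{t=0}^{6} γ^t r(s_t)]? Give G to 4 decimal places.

G = 10.7290

t=0: π = [0.3333, 0.5000, 0.1667], E[r] = 2.6667, γ^t·E[r] = 2.666667, running G = 2.666667
t=1: π = [0.2361, 0.3750, 0.3889], E[r] = 2.7639, γ^t·E[r] = 2.211111, running G = 4.877778
t=2: π = [0.2836, 0.3646, 0.3519], E[r] = 2.7164, γ^t·E[r] = 1.738519, running G = 6.616296
t=3: π = [0.2783, 0.3637, 0.3580], E[r] = 2.7217, γ^t·E[r] = 1.393531, running G = 8.009827
t=4: π = [0.2794, 0.3636, 0.3570], E[r] = 2.7206, γ^t·E[r] = 1.114374, running G = 9.124201
t=5: π = [0.2792, 0.3636, 0.3572], E[r] = 2.7208, γ^t·E[r] = 0.891553, running G = 10.015754
t=6: π = [0.2792, 0.3636, 0.3571], E[r] = 2.7208, γ^t·E[r] = 0.713235, running G = 10.728989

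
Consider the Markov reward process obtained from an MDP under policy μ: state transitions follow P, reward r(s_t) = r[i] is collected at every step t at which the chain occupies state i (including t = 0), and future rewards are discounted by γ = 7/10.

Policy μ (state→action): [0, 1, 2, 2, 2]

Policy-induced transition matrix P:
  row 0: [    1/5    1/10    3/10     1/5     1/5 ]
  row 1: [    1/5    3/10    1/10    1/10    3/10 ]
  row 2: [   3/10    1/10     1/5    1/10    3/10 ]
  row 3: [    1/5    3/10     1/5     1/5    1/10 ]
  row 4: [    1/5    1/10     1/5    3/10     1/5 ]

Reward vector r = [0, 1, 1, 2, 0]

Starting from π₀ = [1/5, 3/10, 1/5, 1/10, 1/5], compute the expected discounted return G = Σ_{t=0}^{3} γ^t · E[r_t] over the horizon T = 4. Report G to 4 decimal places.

t=0: π = [0.2000, 0.3000, 0.2000, 0.1000, 0.2000], E[r] = 0.7000, γ^t·E[r] = 0.700000, running G = 0.700000
t=1: π = [0.2200, 0.1800, 0.1900, 0.1700, 0.2400], E[r] = 0.7100, γ^t·E[r] = 0.497000, running G = 1.197000
t=2: π = [0.2190, 0.1700, 0.2040, 0.1870, 0.2200], E[r] = 0.7480, γ^t·E[r] = 0.366520, running G = 1.563520
t=3: π = [0.2204, 0.1714, 0.2049, 0.1846, 0.2187], E[r] = 0.7455, γ^t·E[r] = 0.255707, running G = 1.819227

G = 1.8192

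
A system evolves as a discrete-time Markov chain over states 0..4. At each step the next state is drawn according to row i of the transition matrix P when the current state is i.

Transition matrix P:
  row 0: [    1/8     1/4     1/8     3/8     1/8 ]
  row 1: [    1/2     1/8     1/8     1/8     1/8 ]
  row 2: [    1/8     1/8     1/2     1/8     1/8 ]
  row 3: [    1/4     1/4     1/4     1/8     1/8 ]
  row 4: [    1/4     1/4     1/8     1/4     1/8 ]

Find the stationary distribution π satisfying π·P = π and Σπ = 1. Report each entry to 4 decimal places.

π = [0.2390, 0.1955, 0.2401, 0.2004, 0.1250]

Balance equations π_j = Σ_i π_i·P[i][j]:
  π_0 = 1/8·π_0 + 1/2·π_1 + 1/8·π_2 + 1/4·π_3 + 1/4·π_4
  π_1 = 1/4·π_0 + 1/8·π_1 + 1/8·π_2 + 1/4·π_3 + 1/4·π_4
  π_2 = 1/8·π_0 + 1/8·π_1 + 1/2·π_2 + 1/4·π_3 + 1/8·π_4
  π_3 = 3/8·π_0 + 1/8·π_1 + 1/8·π_2 + 1/8·π_3 + 1/4·π_4
  normalize: π_0 + π_1 + π_2 + π_3 + π_4 = 1
Solving the linear system gives exactly π = [891/3728, 729/3728, 895/3728, 747/3728, 1/8].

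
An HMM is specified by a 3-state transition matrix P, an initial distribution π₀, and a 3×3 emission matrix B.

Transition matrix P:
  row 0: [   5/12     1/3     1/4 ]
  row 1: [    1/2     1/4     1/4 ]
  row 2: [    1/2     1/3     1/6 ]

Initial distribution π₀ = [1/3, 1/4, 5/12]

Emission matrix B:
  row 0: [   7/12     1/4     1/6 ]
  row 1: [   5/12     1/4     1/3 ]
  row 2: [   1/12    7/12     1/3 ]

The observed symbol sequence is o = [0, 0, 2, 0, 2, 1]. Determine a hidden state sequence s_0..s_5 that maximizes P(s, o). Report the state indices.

path = [0, 0, 1, 0, 1, 2]

t=0: δ = [1.944e-01, 1.042e-01, 3.472e-02]  (obs o_0=0)
t=1: δ = [4.726e-02, 2.701e-02, 4.051e-03]  ψ = [0, 0, 0]  (obs o_1=0)
t=2: δ = [3.282e-03, 5.251e-03, 3.938e-03]  ψ = [0, 0, 0]  (obs o_2=2)
t=3: δ = [1.532e-03, 5.470e-04, 1.094e-04]  ψ = [1, 1, 1]  (obs o_3=0)
t=4: δ = [1.064e-04, 1.702e-04, 1.276e-04]  ψ = [0, 0, 0]  (obs o_4=2)
t=5: δ = [2.127e-05, 1.064e-05, 2.482e-05]  ψ = [1, 1, 1]  (obs o_5=1)
backtrack: best end state = 2; path = [0, 0, 1, 0, 1, 2]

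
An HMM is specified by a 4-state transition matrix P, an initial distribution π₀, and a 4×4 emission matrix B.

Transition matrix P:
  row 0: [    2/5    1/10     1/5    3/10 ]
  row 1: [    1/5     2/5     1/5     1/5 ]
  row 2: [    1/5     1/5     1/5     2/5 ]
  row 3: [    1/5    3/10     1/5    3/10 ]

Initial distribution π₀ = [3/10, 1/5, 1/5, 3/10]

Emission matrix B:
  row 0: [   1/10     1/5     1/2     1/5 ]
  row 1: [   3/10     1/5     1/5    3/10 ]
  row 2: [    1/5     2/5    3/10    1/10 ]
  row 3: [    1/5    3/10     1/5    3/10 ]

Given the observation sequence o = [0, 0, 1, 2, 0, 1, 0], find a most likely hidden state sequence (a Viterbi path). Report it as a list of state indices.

t=0: δ = [3.000e-02, 6.000e-02, 4.000e-02, 6.000e-02]  (obs o_0=0)
t=1: δ = [1.200e-03, 7.200e-03, 2.400e-03, 3.600e-03]  ψ = [0, 1, 1, 3]  (obs o_1=0)
t=2: δ = [2.880e-04, 5.760e-04, 5.760e-04, 4.320e-04]  ψ = [1, 1, 1, 1]  (obs o_2=1)
t=3: δ = [5.760e-05, 4.608e-05, 3.456e-05, 4.608e-05]  ψ = [0, 1, 1, 2]  (obs o_3=2)
t=4: δ = [2.304e-06, 5.530e-06, 2.304e-06, 3.456e-06]  ψ = [0, 1, 0, 0]  (obs o_4=0)
t=5: δ = [2.212e-07, 4.424e-07, 4.424e-07, 3.318e-07]  ψ = [1, 1, 1, 1]  (obs o_5=1)
t=6: δ = [8.847e-09, 5.308e-08, 1.769e-08, 3.539e-08]  ψ = [0, 1, 1, 2]  (obs o_6=0)
backtrack: best end state = 1; path = [1, 1, 1, 1, 1, 1, 1]

path = [1, 1, 1, 1, 1, 1, 1]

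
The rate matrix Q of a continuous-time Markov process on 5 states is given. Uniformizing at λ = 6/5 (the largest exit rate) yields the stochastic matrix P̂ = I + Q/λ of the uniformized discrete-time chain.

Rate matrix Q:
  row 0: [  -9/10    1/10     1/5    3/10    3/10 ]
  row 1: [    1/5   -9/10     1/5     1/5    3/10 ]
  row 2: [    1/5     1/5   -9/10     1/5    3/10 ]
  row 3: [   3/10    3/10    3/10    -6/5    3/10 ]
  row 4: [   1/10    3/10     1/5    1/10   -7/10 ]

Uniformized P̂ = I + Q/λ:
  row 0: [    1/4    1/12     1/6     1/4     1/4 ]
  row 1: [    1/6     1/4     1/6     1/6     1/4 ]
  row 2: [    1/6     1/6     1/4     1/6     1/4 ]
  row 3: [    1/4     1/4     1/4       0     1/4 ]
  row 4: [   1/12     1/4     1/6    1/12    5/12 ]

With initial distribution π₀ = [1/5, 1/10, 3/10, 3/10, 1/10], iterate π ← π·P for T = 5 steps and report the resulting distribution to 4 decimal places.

t=0: π = [0.2000, 0.1000, 0.3000, 0.3000, 0.1000]
t=1: π = [0.2000, 0.1917, 0.2167, 0.1250, 0.2667]
t=2: π = [0.1715, 0.1986, 0.1951, 0.1403, 0.2944]
t=3: π = [0.1681, 0.2052, 0.1946, 0.1330, 0.2991]
t=4: π = [0.1668, 0.2058, 0.1940, 0.1336, 0.2998]
t=5: π = [0.1667, 0.2060, 0.1940, 0.1333, 0.3000]

π = [0.1667, 0.2060, 0.1940, 0.1333, 0.3000]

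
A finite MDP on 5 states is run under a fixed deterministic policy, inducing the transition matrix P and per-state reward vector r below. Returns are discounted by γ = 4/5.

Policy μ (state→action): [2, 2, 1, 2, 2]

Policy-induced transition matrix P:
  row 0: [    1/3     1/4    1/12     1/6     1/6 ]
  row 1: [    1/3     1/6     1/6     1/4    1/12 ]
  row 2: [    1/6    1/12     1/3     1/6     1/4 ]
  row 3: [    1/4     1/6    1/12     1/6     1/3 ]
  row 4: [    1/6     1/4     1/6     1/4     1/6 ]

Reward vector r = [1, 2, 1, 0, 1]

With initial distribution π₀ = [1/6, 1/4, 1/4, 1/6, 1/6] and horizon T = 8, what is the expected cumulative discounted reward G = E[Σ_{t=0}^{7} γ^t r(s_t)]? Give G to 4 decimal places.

t=0: π = [0.1667, 0.2500, 0.2500, 0.1667, 0.1667], E[r] = 1.0833, γ^t·E[r] = 1.083333, running G = 1.083333
t=1: π = [0.2500, 0.1736, 0.1806, 0.2014, 0.1944], E[r] = 0.9722, γ^t·E[r] = 0.777778, running G = 1.861111
t=2: π = [0.2541, 0.1887, 0.1591, 0.1973, 0.2008], E[r] = 0.9913, γ^t·E[r] = 0.634444, running G = 2.495556
t=3: π = [0.2569, 0.1913, 0.1556, 0.1991, 0.1971], E[r] = 0.9922, γ^t·E[r] = 0.508000, running G = 3.003556
t=4: π = [0.2580, 0.1915, 0.1546, 0.1990, 0.1969], E[r] = 0.9925, γ^t·E[r] = 0.406528, running G = 3.410084
t=5: π = [0.2582, 0.1917, 0.1543, 0.1990, 0.1968], E[r] = 0.9927, γ^t·E[r] = 0.325272, running G = 3.735356
t=6: π = [0.2582, 0.1917, 0.1543, 0.1990, 0.1967], E[r] = 0.9927, γ^t·E[r] = 0.260225, running G = 3.995581
t=7: π = [0.2582, 0.1917, 0.1543, 0.1990, 0.1967], E[r] = 0.9927, γ^t·E[r] = 0.208181, running G = 4.203762

G = 4.2038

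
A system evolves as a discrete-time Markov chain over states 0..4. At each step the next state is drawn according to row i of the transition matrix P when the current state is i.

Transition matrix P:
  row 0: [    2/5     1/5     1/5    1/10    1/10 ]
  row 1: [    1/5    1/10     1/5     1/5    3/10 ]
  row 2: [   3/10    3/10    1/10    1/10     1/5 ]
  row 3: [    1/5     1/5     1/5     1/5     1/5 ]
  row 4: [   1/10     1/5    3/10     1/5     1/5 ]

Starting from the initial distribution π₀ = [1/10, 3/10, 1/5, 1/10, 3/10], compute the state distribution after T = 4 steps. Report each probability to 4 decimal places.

t=0: π = [0.1000, 0.3000, 0.2000, 0.1000, 0.3000]
t=1: π = [0.2100, 0.1900, 0.2100, 0.1700, 0.2200]
t=2: π = [0.2410, 0.2020, 0.2010, 0.1580, 0.1980]
t=3: π = [0.2485, 0.1999, 0.1997, 0.1558, 0.1961]
t=4: π = [0.2501, 0.2000, 0.1996, 0.1552, 0.1951]

π = [0.2501, 0.2000, 0.1996, 0.1552, 0.1951]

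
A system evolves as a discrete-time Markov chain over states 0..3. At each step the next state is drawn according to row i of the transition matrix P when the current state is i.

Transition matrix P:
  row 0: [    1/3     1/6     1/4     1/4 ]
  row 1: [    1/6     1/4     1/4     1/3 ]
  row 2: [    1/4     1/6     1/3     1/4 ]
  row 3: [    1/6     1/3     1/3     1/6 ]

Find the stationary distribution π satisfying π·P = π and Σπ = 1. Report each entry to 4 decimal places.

Balance equations π_j = Σ_i π_i·P[i][j]:
  π_0 = 1/3·π_0 + 1/6·π_1 + 1/4·π_2 + 1/6·π_3
  π_1 = 1/6·π_0 + 1/4·π_1 + 1/6·π_2 + 1/3·π_3
  π_2 = 1/4·π_0 + 1/4·π_1 + 1/3·π_2 + 1/3·π_3
  normalize: π_0 + π_1 + π_2 + π_3 = 1
Solving the linear system gives exactly π = [356/1551, 32/141, 458/1551, 35/141].

π = [0.2295, 0.2270, 0.2953, 0.2482]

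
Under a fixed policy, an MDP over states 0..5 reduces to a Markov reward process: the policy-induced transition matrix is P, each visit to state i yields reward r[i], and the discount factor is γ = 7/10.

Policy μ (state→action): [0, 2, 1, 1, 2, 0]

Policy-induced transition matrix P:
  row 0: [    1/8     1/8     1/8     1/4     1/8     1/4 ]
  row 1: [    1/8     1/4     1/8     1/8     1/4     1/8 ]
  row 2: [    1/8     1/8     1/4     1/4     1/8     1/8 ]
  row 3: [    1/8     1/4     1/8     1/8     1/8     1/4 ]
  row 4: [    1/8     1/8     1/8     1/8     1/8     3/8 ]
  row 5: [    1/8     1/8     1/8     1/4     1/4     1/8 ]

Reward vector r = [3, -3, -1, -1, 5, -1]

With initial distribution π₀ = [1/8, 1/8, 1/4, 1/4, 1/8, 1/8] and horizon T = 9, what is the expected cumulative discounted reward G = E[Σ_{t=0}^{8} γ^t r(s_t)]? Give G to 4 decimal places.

t=0: π = [0.1250, 0.1250, 0.2500, 0.2500, 0.1250, 0.1250], E[r] = 0.0000, γ^t·E[r] = 0.000000, running G = 0.000000
t=1: π = [0.1250, 0.1719, 0.1563, 0.1875, 0.1563, 0.2031], E[r] = 0.0938, γ^t·E[r] = 0.065625, running G = 0.065625
t=2: π = [0.1250, 0.1699, 0.1445, 0.1855, 0.1719, 0.2031], E[r] = 0.1914, γ^t·E[r] = 0.093789, running G = 0.159414
t=3: π = [0.1250, 0.1694, 0.1431, 0.1841, 0.1716, 0.2068], E[r] = 0.1909, γ^t·E[r] = 0.065485, running G = 0.224899
t=4: π = [0.1250, 0.1692, 0.1429, 0.1844, 0.1720, 0.2065], E[r] = 0.1938, γ^t·E[r] = 0.046528, running G = 0.271427
t=5: π = [0.1250, 0.1692, 0.1429, 0.1843, 0.1720, 0.2067], E[r] = 0.1934, γ^t·E[r] = 0.032507, running G = 0.303934
t=6: π = [0.1250, 0.1692, 0.1429, 0.1843, 0.1720, 0.2067], E[r] = 0.1935, γ^t·E[r] = 0.022768, running G = 0.326702
t=7: π = [0.1250, 0.1692, 0.1429, 0.1843, 0.1720, 0.2067], E[r] = 0.1935, γ^t·E[r] = 0.015936, running G = 0.342638
t=8: π = [0.1250, 0.1692, 0.1429, 0.1843, 0.1720, 0.2067], E[r] = 0.1935, γ^t·E[r] = 0.011156, running G = 0.353794

G = 0.3538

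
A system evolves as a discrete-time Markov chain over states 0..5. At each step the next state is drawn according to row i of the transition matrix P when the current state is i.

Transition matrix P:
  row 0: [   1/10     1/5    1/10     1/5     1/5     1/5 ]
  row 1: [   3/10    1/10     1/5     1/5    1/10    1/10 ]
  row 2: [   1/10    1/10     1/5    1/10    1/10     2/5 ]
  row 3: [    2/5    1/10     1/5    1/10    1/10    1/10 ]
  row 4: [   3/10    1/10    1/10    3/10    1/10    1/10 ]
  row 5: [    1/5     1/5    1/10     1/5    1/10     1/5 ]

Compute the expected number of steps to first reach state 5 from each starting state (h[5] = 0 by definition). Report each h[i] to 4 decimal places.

h = [5.4537, 5.7832, 4.1171, 5.7532, 5.9468, 0.0000]

First-step conditioning: h[5] = 0; for i ≠ 5, h[i] = 1 + Σ_k P[i][k]·h[k].
  h[0] = 1 + 1/10·h[0] + 1/5·h[1] + 1/10·h[2] + 1/5·h[3] + 1/5·h[4]
  h[1] = 1 + 3/10·h[0] + 1/10·h[1] + 1/5·h[2] + 1/5·h[3] + 1/10·h[4]
  h[2] = 1 + 1/10·h[0] + 1/10·h[1] + 1/5·h[2] + 1/10·h[3] + 1/10·h[4]
  h[3] = 1 + 2/5·h[0] + 1/10·h[1] + 1/5·h[2] + 1/10·h[3] + 1/10·h[4]
  h[4] = 1 + 3/10·h[0] + 1/10·h[1] + 1/10·h[2] + 3/10·h[3] + 1/10·h[4]
Solving the 5×5 linear system over states ≠ 5 gives exactly h = [12200/2237, 12937/2237, 9210/2237, 12870/2237, 13303/2237, 0] (h[5] = 0 is the target).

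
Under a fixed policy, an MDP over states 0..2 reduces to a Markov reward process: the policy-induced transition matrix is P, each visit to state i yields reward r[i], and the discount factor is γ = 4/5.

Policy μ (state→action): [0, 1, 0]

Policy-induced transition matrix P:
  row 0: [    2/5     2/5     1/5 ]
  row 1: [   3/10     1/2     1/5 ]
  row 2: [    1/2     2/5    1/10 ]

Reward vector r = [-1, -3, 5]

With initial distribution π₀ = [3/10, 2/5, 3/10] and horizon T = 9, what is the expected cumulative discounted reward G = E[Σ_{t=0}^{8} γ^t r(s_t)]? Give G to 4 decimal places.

t=0: π = [0.3000, 0.4000, 0.3000], E[r] = 0.0000, γ^t·E[r] = 0.000000, running G = 0.000000
t=1: π = [0.3900, 0.4400, 0.1700], E[r] = -0.8600, γ^t·E[r] = -0.688000, running G = -0.688000
t=2: π = [0.3730, 0.4440, 0.1830], E[r] = -0.7900, γ^t·E[r] = -0.505600, running G = -1.193600
t=3: π = [0.3739, 0.4444, 0.1817], E[r] = -0.7986, γ^t·E[r] = -0.408883, running G = -1.602483
t=4: π = [0.3737, 0.4444, 0.1818], E[r] = -0.7979, γ^t·E[r] = -0.326820, running G = -1.929303
t=5: π = [0.3737, 0.4444, 0.1818], E[r] = -0.7980, γ^t·E[r] = -0.261484, running G = -2.190787
t=6: π = [0.3737, 0.4444, 0.1818], E[r] = -0.7980, γ^t·E[r] = -0.209185, running G = -2.399972
t=7: π = [0.3737, 0.4444, 0.1818], E[r] = -0.7980, γ^t·E[r] = -0.167349, running G = -2.567321
t=8: π = [0.3737, 0.4444, 0.1818], E[r] = -0.7980, γ^t·E[r] = -0.133879, running G = -2.701200

G = -2.7012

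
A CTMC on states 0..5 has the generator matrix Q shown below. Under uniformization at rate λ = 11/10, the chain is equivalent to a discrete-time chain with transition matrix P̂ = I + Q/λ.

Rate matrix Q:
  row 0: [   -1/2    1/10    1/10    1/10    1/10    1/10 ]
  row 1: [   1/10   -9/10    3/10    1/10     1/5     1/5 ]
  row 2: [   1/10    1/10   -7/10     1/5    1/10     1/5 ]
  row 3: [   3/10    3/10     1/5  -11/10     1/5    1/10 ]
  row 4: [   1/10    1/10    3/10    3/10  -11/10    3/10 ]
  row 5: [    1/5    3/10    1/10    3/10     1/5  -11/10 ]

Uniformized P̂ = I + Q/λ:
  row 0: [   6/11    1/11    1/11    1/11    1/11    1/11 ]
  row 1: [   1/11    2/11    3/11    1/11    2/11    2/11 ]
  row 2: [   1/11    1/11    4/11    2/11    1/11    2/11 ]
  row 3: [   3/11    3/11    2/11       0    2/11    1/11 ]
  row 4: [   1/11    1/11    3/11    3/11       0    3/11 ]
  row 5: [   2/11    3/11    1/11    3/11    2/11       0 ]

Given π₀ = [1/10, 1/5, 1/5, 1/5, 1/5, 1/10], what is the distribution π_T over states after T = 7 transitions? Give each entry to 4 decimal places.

π = [0.2364, 0.1554, 0.2117, 0.1432, 0.1194, 0.1338]

t=0: π = [0.1000, 0.2000, 0.2000, 0.2000, 0.2000, 0.1000]
t=1: π = [0.1818, 0.1636, 0.2364, 0.1455, 0.1182, 0.1545]
t=2: π = [0.2140, 0.1603, 0.2198, 0.1488, 0.1223, 0.1347]
t=3: π = [0.2275, 0.1570, 0.2158, 0.1441, 0.1201, 0.1355]
t=4: π = [0.2328, 0.1560, 0.2133, 0.1439, 0.1197, 0.1343]
t=5: π = [0.2351, 0.1557, 0.2123, 0.1434, 0.1195, 0.1340]
t=6: π = [0.2360, 0.1555, 0.2119, 0.1433, 0.1194, 0.1339]
t=7: π = [0.2364, 0.1554, 0.2117, 0.1432, 0.1194, 0.1338]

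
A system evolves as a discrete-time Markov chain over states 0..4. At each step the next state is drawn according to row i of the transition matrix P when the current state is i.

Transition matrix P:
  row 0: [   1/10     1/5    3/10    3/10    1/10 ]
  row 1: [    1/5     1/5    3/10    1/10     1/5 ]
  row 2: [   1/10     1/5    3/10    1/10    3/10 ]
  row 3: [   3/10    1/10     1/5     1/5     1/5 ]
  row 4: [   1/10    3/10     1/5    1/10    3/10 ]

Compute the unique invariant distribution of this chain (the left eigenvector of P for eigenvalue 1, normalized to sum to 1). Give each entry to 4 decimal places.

Balance equations π_j = Σ_i π_i·P[i][j]:
  π_0 = 1/10·π_0 + 1/5·π_1 + 1/10·π_2 + 3/10·π_3 + 1/10·π_4
  π_1 = 1/5·π_0 + 1/5·π_1 + 1/5·π_2 + 1/10·π_3 + 3/10·π_4
  π_2 = 3/10·π_0 + 3/10·π_1 + 3/10·π_2 + 1/5·π_3 + 1/5·π_4
  π_3 = 3/10·π_0 + 1/10·π_1 + 1/10·π_2 + 1/5·π_3 + 1/10·π_4
  normalize: π_0 + π_1 + π_2 + π_3 + π_4 = 1
Solving the linear system gives exactly π = [1307/8726, 912/4363, 2287/8726, 630/4363, 1024/4363].

π = [0.1498, 0.2090, 0.2621, 0.1444, 0.2347]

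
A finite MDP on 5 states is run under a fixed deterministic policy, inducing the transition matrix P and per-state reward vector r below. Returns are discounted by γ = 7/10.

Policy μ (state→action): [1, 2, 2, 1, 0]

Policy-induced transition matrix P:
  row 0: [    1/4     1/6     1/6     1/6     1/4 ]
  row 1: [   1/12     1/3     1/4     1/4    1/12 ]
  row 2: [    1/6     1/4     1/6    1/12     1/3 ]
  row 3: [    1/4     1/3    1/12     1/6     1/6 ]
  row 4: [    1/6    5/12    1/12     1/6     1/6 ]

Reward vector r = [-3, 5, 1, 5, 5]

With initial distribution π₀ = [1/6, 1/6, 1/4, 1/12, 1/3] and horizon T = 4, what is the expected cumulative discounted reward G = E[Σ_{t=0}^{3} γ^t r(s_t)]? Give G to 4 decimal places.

t=0: π = [0.1667, 0.1667, 0.2500, 0.0833, 0.3333], E[r] = 2.6667, γ^t·E[r] = 2.666667, running G = 2.666667
t=1: π = [0.1736, 0.3125, 0.1458, 0.1597, 0.2083], E[r] = 3.0278, γ^t·E[r] = 2.119444, running G = 4.786111
t=2: π = [0.1684, 0.3096, 0.1620, 0.1806, 0.1794], E[r] = 3.0046, γ^t·E[r] = 1.472269, running G = 6.258380
t=3: π = [0.1699, 0.3067, 0.1625, 0.1790, 0.1819], E[r] = 2.9905, γ^t·E[r] = 1.025758, running G = 7.284138

G = 7.2841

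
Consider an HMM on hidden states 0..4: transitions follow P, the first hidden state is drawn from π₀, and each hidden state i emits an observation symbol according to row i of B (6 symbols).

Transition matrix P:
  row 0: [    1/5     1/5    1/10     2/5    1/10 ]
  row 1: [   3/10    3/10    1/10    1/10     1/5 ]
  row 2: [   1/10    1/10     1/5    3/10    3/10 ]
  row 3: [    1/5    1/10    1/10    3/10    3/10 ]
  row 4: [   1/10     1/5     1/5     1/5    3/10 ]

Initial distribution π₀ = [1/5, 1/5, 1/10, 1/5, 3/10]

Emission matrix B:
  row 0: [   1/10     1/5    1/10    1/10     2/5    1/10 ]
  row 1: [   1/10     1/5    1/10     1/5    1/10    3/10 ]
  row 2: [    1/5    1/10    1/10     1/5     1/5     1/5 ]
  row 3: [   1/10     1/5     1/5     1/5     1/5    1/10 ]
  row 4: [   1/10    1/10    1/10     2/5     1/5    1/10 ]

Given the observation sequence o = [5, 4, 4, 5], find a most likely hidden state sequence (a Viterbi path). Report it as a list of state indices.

t=0: δ = [2.000e-02, 6.000e-02, 2.000e-02, 2.000e-02, 3.000e-02]  (obs o_0=5)
t=1: δ = [7.200e-03, 1.800e-03, 1.200e-03, 1.600e-03, 2.400e-03]  ψ = [1, 1, 1, 0, 1]  (obs o_1=4)
t=2: δ = [5.760e-04, 1.440e-04, 1.440e-04, 5.760e-04, 1.440e-04]  ψ = [0, 0, 0, 0, 0]  (obs o_2=4)
t=3: δ = [1.152e-05, 3.456e-05, 1.152e-05, 2.304e-05, 1.728e-05]  ψ = [0, 0, 0, 0, 3]  (obs o_3=5)
backtrack: best end state = 1; path = [1, 0, 0, 1]

path = [1, 0, 0, 1]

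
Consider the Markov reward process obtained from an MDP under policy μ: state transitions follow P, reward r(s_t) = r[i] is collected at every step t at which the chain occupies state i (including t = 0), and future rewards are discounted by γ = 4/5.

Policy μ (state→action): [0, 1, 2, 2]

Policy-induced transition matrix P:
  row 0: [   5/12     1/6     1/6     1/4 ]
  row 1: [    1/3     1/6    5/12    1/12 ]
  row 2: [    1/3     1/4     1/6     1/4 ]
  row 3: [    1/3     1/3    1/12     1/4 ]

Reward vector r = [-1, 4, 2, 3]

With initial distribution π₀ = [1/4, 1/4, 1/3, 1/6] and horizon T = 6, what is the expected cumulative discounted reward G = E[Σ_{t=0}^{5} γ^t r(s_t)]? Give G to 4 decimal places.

t=0: π = [0.2500, 0.2500, 0.3333, 0.1667], E[r] = 1.9167, γ^t·E[r] = 1.916667, running G = 1.916667
t=1: π = [0.3542, 0.2222, 0.2153, 0.2083], E[r] = 1.5903, γ^t·E[r] = 1.272222, running G = 3.188889
t=2: π = [0.3628, 0.2193, 0.2049, 0.2130], E[r] = 1.5631, γ^t·E[r] = 1.000370, running G = 4.189259
t=3: π = [0.3636, 0.2192, 0.2038, 0.2134], E[r] = 1.5612, γ^t·E[r] = 0.799333, running G = 4.988593
t=4: π = [0.3636, 0.2192, 0.2037, 0.2135], E[r] = 1.5610, γ^t·E[r] = 0.639389, running G = 5.627982
t=5: π = [0.3636, 0.2192, 0.2037, 0.2135], E[r] = 1.5610, γ^t·E[r] = 0.511505, running G = 6.139487

G = 6.1395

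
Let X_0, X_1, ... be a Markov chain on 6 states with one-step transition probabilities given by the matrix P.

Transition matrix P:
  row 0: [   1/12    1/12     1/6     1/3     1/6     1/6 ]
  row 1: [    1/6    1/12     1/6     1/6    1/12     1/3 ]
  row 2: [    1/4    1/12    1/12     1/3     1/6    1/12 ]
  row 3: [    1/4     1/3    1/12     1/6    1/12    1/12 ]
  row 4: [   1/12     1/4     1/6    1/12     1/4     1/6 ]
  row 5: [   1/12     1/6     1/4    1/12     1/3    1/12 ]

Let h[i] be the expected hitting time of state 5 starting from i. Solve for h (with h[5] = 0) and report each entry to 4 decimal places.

h = [6.1107, 5.0793, 6.5808, 6.3099, 5.8689, 0.0000]

First-step conditioning: h[5] = 0; for i ≠ 5, h[i] = 1 + Σ_k P[i][k]·h[k].
  h[0] = 1 + 1/12·h[0] + 1/12·h[1] + 1/6·h[2] + 1/3·h[3] + 1/6·h[4]
  h[1] = 1 + 1/6·h[0] + 1/12·h[1] + 1/6·h[2] + 1/6·h[3] + 1/12·h[4]
  h[2] = 1 + 1/4·h[0] + 1/12·h[1] + 1/12·h[2] + 1/3·h[3] + 1/6·h[4]
  h[3] = 1 + 1/4·h[0] + 1/3·h[1] + 1/12·h[2] + 1/6·h[3] + 1/12·h[4]
  h[4] = 1 + 1/12·h[0] + 1/4·h[1] + 1/6·h[2] + 1/12·h[3] + 1/4·h[4]
Solving the 5×5 linear system over states ≠ 5 gives exactly h = [147654/24163, 122730/24163, 159012/24163, 152466/24163, 141810/24163, 0] (h[5] = 0 is the target).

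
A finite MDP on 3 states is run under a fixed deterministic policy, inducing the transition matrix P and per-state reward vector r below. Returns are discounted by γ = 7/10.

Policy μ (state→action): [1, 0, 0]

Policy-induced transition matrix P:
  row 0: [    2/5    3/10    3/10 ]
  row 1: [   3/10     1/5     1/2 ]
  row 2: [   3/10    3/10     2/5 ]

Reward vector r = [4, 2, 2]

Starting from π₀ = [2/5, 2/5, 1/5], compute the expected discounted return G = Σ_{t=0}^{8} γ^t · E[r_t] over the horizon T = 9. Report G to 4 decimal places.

G = 8.6736

t=0: π = [0.4000, 0.4000, 0.2000], E[r] = 2.8000, γ^t·E[r] = 2.800000, running G = 2.800000
t=1: π = [0.3400, 0.2600, 0.4000], E[r] = 2.6800, γ^t·E[r] = 1.876000, running G = 4.676000
t=2: π = [0.3340, 0.2740, 0.3920], E[r] = 2.6680, γ^t·E[r] = 1.307320, running G = 5.983320
t=3: π = [0.3334, 0.2726, 0.3940], E[r] = 2.6668, γ^t·E[r] = 0.914712, running G = 6.898032
t=4: π = [0.3333, 0.2727, 0.3939], E[r] = 2.6667, γ^t·E[r] = 0.640270, running G = 7.538302
t=5: π = [0.3333, 0.2727, 0.3939], E[r] = 2.6667, γ^t·E[r] = 0.448187, running G = 7.986489
t=6: π = [0.3333, 0.2727, 0.3939], E[r] = 2.6667, γ^t·E[r] = 0.313731, running G = 8.300220
t=7: π = [0.3333, 0.2727, 0.3939], E[r] = 2.6667, γ^t·E[r] = 0.219611, running G = 8.519831
t=8: π = [0.3333, 0.2727, 0.3939], E[r] = 2.6667, γ^t·E[r] = 0.153728, running G = 8.673559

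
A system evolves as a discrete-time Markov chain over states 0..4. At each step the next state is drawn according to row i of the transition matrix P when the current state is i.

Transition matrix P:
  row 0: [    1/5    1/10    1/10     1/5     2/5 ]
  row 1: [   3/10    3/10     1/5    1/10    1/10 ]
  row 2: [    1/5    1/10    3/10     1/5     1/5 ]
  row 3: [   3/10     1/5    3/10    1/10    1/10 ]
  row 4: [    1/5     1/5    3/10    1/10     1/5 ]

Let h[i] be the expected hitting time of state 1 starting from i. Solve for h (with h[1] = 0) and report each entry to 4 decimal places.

First-step conditioning: h[1] = 0; for i ≠ 1, h[i] = 1 + Σ_k P[i][k]·h[k].
  h[0] = 1 + 1/5·h[0] + 1/10·h[2] + 1/5·h[3] + 2/5·h[4]
  h[2] = 1 + 1/5·h[0] + 3/10·h[2] + 1/5·h[3] + 1/5·h[4]
  h[3] = 1 + 3/10·h[0] + 3/10·h[2] + 1/10·h[3] + 1/10·h[4]
  h[4] = 1 + 1/5·h[0] + 3/10·h[2] + 1/10·h[3] + 1/5·h[4]
Solving the 4×4 linear system over states ≠ 1 gives exactly h = [2680/379, 0, 2730/379, 2500/379, 2480/379] (h[1] = 0 is the target).

h = [7.0712, 0.0000, 7.2032, 6.5963, 6.5435]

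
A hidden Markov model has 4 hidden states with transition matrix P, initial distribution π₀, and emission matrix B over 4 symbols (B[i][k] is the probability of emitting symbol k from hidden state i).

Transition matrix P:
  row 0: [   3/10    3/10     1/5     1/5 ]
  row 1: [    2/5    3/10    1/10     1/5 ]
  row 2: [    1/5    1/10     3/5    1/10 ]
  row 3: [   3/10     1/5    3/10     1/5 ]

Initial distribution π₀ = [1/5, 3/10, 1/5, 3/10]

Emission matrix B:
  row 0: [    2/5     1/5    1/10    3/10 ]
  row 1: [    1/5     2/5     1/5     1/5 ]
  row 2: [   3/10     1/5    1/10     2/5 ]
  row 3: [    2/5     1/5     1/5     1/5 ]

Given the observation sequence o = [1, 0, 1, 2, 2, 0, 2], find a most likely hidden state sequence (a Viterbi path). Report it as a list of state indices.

path = [1, 0, 1, 1, 1, 0, 1]

t=0: δ = [4.000e-02, 1.200e-01, 4.000e-02, 6.000e-02]  (obs o_0=1)
t=1: δ = [1.920e-02, 7.200e-03, 7.200e-03, 9.600e-03]  ψ = [1, 1, 2, 1]  (obs o_1=0)
t=2: δ = [1.152e-03, 2.304e-03, 8.640e-04, 7.680e-04]  ψ = [0, 0, 2, 0]  (obs o_2=1)
t=3: δ = [9.216e-05, 1.382e-04, 5.184e-05, 9.216e-05]  ψ = [1, 1, 2, 1]  (obs o_3=2)
t=4: δ = [5.530e-06, 8.294e-06, 3.110e-06, 5.530e-06]  ψ = [1, 1, 2, 1]  (obs o_4=2)
t=5: δ = [1.327e-06, 4.977e-07, 5.599e-07, 6.636e-07]  ψ = [1, 1, 2, 1]  (obs o_5=0)
t=6: δ = [3.981e-08, 7.963e-08, 3.359e-08, 5.308e-08]  ψ = [0, 0, 2, 0]  (obs o_6=2)
backtrack: best end state = 1; path = [1, 0, 1, 1, 1, 0, 1]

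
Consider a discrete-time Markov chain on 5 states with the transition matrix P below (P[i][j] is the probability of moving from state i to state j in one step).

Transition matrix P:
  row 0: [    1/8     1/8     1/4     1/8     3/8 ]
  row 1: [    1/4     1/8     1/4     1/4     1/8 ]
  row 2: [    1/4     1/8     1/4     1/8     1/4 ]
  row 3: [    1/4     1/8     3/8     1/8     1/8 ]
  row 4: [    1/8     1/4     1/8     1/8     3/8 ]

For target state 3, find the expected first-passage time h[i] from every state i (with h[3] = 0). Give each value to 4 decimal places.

h = [6.8760, 6.0430, 6.8893, 0.0000, 6.7702]

First-step conditioning: h[3] = 0; for i ≠ 3, h[i] = 1 + Σ_k P[i][k]·h[k].
  h[0] = 1 + 1/8·h[0] + 1/8·h[1] + 1/4·h[2] + 3/8·h[4]
  h[1] = 1 + 1/4·h[0] + 1/8·h[1] + 1/4·h[2] + 1/8·h[4]
  h[2] = 1 + 1/4·h[0] + 1/8·h[1] + 1/4·h[2] + 1/4·h[4]
  h[4] = 1 + 1/8·h[0] + 1/4·h[1] + 1/8·h[2] + 3/8·h[4]
Solving the 4×4 linear system over states ≠ 3 gives exactly h = [832/121, 3656/605, 4168/605, 0, 4096/605] (h[3] = 0 is the target).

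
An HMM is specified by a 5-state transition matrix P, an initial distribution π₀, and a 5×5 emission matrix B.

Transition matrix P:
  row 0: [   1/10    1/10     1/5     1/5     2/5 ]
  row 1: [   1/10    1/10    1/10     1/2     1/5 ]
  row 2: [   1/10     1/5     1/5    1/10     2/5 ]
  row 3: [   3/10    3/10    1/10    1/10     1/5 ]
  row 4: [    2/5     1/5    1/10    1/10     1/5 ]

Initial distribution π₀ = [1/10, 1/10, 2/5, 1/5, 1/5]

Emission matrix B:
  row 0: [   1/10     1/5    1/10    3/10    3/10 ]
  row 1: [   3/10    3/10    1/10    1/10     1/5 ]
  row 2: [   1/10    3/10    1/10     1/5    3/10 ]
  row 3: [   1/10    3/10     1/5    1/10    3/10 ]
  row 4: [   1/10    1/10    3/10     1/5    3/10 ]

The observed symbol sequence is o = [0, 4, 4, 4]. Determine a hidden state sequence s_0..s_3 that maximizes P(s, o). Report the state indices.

path = [2, 4, 0, 4]

t=0: δ = [1.000e-02, 3.000e-02, 4.000e-02, 2.000e-02, 2.000e-02]  (obs o_0=0)
t=1: δ = [2.400e-03, 1.600e-03, 2.400e-03, 4.500e-03, 4.800e-03]  ψ = [4, 2, 2, 1, 2]  (obs o_1=4)
t=2: δ = [5.760e-04, 2.700e-04, 1.440e-04, 2.400e-04, 2.880e-04]  ψ = [4, 3, 0, 1, 0]  (obs o_2=4)
t=3: δ = [3.456e-05, 1.440e-05, 3.456e-05, 4.050e-05, 6.912e-05]  ψ = [4, 3, 0, 1, 0]  (obs o_3=4)
backtrack: best end state = 4; path = [2, 4, 0, 4]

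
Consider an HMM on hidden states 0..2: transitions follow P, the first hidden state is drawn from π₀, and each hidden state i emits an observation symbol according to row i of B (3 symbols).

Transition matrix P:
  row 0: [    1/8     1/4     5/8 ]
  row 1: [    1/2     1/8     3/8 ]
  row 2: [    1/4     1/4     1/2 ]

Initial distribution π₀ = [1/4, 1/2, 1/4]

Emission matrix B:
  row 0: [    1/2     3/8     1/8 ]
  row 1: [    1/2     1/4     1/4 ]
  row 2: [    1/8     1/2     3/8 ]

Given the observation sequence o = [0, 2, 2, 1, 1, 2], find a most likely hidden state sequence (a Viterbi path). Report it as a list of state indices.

t=0: δ = [1.250e-01, 2.500e-01, 3.125e-02]  (obs o_0=0)
t=1: δ = [1.562e-02, 7.812e-03, 3.516e-02]  ψ = [1, 0, 1]  (obs o_1=2)
t=2: δ = [1.099e-03, 2.197e-03, 6.592e-03]  ψ = [2, 2, 2]  (obs o_2=2)
t=3: δ = [6.180e-04, 4.120e-04, 1.648e-03]  ψ = [2, 2, 2]  (obs o_3=1)
t=4: δ = [1.545e-04, 1.030e-04, 4.120e-04]  ψ = [2, 2, 2]  (obs o_4=1)
t=5: δ = [1.287e-05, 2.575e-05, 7.725e-05]  ψ = [2, 2, 2]  (obs o_5=2)
backtrack: best end state = 2; path = [1, 2, 2, 2, 2, 2]

path = [1, 2, 2, 2, 2, 2]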